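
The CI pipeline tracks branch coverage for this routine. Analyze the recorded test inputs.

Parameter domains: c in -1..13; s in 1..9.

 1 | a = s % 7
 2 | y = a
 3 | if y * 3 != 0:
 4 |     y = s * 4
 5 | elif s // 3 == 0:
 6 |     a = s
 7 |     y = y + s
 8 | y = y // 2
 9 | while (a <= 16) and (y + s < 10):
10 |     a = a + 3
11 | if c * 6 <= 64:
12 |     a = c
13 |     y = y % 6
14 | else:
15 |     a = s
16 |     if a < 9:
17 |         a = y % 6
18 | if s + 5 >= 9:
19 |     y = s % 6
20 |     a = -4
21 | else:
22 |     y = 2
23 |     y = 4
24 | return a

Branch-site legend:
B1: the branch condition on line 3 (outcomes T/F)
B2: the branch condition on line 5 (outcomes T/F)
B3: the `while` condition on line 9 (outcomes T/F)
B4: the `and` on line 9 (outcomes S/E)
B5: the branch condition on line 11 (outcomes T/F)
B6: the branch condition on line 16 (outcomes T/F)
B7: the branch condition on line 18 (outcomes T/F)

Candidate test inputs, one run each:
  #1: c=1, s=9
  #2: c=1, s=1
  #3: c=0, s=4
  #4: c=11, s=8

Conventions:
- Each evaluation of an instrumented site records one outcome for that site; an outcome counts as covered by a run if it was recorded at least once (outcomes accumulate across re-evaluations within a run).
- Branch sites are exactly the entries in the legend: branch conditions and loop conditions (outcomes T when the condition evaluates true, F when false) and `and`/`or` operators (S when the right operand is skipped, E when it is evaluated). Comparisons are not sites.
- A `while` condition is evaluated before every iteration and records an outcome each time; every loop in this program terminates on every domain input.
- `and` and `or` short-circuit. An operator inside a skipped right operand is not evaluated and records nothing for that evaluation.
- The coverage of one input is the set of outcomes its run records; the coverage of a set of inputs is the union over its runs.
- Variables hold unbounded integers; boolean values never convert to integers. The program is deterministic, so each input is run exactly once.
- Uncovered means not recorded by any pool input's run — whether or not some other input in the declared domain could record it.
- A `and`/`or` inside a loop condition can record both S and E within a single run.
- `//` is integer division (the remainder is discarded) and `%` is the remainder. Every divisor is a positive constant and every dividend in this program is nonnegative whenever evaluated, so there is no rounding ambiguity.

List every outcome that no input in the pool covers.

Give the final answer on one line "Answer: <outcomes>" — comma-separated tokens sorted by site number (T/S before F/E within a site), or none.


run #1 (c=1, s=9) runs B1->T, B4->E, B3->F, B5->T, B7->T; records B1=T, B3=F, B4=E, B5=T, B7=T
run #2 (c=1, s=1) runs B1->T, B4->E, B3->T, B4->E, B3->T, B4->E, B3->T, B4->E, B3->T, B4->E, B3->T, B4->E, B3->T, B4->S, ...; records B1=T, B3=T, B3=F, B4=S, B4=E, B5=T, B7=F
run #3 (c=0, s=4) runs B1->T, B4->E, B3->F, B5->T, B7->T; records B1=T, B3=F, B4=E, B5=T, B7=T
run #4 (c=11, s=8) runs B1->T, B4->E, B3->F, B5->F, B6->T, B7->T; records B1=T, B3=F, B4=E, B5=F, B6=T, B7=T
union over the pool: B1=T, B3=T, B3=F, B4=S, B4=E, B5=T, B5=F, B6=T, B7=T, B7=F
uncovered (4 of 14): B1=F, B2=T, B2=F, B6=F
Answer: B1=F, B2=T, B2=F, B6=F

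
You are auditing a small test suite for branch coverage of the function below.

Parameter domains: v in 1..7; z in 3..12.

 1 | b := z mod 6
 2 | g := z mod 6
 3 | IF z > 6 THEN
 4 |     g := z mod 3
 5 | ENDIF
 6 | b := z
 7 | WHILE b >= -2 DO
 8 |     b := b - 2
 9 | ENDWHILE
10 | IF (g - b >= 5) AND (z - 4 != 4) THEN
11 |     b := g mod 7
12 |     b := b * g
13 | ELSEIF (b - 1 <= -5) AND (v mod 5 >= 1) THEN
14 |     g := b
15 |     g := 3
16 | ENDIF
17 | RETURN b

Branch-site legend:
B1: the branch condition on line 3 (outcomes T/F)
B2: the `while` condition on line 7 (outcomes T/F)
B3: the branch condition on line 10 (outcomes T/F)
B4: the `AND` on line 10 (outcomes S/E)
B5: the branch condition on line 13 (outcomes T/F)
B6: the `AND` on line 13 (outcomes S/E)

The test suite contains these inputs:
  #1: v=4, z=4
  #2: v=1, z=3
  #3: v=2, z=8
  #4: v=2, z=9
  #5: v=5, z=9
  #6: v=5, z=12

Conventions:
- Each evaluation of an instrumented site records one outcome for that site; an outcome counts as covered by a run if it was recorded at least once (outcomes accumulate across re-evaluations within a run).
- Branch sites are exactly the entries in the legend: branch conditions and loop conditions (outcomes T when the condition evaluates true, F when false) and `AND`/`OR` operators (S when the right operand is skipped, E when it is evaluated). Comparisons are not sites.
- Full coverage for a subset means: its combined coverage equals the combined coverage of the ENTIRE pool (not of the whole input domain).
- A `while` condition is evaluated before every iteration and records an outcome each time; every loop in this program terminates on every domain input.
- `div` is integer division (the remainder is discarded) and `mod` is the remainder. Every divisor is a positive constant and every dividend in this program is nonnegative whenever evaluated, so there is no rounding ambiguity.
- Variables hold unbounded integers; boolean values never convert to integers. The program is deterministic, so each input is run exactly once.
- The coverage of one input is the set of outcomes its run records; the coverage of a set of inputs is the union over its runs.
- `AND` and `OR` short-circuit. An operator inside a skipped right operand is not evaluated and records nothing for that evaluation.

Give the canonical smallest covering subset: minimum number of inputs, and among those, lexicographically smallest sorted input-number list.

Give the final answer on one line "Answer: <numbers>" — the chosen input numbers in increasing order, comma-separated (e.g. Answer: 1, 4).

run #1 (v=4, z=4) runs B1->F, B2->T, B2->T, B2->T, B2->T, B2->F, B4->E, B3->T; records B1=F, B2=T, B2=F, B3=T, B4=E
run #2 (v=1, z=3) runs B1->F, B2->T, B2->T, B2->T, B2->F, B4->E, B3->T; records B1=F, B2=T, B2=F, B3=T, B4=E
run #3 (v=2, z=8) runs B1->T, B2->T, B2->T, B2->T, B2->T, B2->T, B2->T, B2->F, B4->E, B3->F, B6->E, B5->T; records B1=T, B2=T, B2=F, B3=F, B4=E, B5=T, B6=E
run #4 (v=2, z=9) runs B1->T, B2->T, B2->T, B2->T, B2->T, B2->T, B2->T, B2->F, B4->S, B3->F, B6->S, B5->F; records B1=T, B2=T, B2=F, B3=F, B4=S, B5=F, B6=S
run #5 (v=5, z=9) runs B1->T, B2->T, B2->T, B2->T, B2->T, B2->T, B2->T, B2->F, B4->S, B3->F, B6->S, B5->F; records B1=T, B2=T, B2=F, B3=F, B4=S, B5=F, B6=S
run #6 (v=5, z=12) runs B1->T, B2->T, B2->T, B2->T, B2->T, B2->T, B2->T, B2->T, B2->T, B2->F, B4->S, B3->F, B6->E, B5->F; records B1=T, B2=T, B2=F, B3=F, B4=S, B5=F, B6=E
the full pool covers 12 outcomes: B1=T, B1=F, B2=T, B2=F, B3=T, B3=F, B4=S, B4=E, B5=T, B5=F, B6=S, B6=E
checked all size-1 subsets: none covers 12 outcomes (max 7/12)
checked all size-2 subsets: none covers 12 outcomes (max 10/12)
the canonical winner is {1, 3, 4}: size 3, full 12-outcome coverage, earliest index list among size-3 covers

Answer: 1, 3, 4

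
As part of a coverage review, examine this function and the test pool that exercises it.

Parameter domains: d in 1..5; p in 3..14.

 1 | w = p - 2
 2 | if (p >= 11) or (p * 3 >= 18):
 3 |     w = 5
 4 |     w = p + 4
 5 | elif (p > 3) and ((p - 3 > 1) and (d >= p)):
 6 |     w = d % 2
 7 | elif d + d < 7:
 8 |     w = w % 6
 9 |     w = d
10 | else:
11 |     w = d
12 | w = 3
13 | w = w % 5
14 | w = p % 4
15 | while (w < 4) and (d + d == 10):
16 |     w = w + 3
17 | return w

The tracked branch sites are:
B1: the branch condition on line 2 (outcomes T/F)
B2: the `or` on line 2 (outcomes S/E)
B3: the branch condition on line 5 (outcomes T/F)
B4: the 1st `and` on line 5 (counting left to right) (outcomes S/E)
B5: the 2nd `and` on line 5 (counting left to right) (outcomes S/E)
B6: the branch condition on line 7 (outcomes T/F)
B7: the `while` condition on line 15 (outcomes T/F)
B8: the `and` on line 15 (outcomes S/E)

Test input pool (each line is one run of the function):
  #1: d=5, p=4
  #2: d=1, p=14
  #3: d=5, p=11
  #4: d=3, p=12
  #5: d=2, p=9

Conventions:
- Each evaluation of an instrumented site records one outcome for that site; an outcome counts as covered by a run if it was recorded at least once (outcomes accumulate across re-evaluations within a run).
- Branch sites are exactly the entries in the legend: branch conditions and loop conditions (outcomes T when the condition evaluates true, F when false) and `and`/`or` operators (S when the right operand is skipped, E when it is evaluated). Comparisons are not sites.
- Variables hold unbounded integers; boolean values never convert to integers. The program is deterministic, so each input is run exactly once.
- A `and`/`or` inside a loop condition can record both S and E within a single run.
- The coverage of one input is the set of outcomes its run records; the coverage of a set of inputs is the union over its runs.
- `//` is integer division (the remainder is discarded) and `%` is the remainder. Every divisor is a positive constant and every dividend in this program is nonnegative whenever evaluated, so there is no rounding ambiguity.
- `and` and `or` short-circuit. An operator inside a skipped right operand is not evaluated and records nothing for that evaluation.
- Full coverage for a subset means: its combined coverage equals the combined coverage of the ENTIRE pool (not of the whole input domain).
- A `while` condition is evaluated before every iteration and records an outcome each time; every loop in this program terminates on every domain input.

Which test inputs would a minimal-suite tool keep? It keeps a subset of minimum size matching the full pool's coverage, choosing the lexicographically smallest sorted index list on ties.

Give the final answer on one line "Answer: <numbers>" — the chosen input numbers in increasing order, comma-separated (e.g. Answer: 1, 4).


#1 (d=5, p=4) -> B2->E, B1->F, B4->E, B5->S, B3->F, B6->F, B8->E, B7->T, B8->E, B7->T, B8->S, B7->F; covered: B1=F, B2=E, B3=F, B4=E, B5=S, B6=F, B7=T, B7=F, B8=S, B8=E
#2 (d=1, p=14) -> B2->S, B1->T, B8->E, B7->F; covered: B1=T, B2=S, B7=F, B8=E
#3 (d=5, p=11) -> B2->S, B1->T, B8->E, B7->T, B8->S, B7->F; covered: B1=T, B2=S, B7=T, B7=F, B8=S, B8=E
#4 (d=3, p=12) -> B2->S, B1->T, B8->E, B7->F; covered: B1=T, B2=S, B7=F, B8=E
#5 (d=2, p=9) -> B2->E, B1->T, B8->E, B7->F; covered: B1=T, B2=E, B7=F, B8=E
pool-wide coverage (12 outcomes): B1=T, B1=F, B2=S, B2=E, B3=F, B4=E, B5=S, B6=F, B7=T, B7=F, B8=S, B8=E
no size-1 subset reaches all 12 outcomes (best union: 10/12)
at size 2, {1, 2} reaches all 12 outcomes; every lexicographically earlier size-2 subset fails
Answer: 1, 2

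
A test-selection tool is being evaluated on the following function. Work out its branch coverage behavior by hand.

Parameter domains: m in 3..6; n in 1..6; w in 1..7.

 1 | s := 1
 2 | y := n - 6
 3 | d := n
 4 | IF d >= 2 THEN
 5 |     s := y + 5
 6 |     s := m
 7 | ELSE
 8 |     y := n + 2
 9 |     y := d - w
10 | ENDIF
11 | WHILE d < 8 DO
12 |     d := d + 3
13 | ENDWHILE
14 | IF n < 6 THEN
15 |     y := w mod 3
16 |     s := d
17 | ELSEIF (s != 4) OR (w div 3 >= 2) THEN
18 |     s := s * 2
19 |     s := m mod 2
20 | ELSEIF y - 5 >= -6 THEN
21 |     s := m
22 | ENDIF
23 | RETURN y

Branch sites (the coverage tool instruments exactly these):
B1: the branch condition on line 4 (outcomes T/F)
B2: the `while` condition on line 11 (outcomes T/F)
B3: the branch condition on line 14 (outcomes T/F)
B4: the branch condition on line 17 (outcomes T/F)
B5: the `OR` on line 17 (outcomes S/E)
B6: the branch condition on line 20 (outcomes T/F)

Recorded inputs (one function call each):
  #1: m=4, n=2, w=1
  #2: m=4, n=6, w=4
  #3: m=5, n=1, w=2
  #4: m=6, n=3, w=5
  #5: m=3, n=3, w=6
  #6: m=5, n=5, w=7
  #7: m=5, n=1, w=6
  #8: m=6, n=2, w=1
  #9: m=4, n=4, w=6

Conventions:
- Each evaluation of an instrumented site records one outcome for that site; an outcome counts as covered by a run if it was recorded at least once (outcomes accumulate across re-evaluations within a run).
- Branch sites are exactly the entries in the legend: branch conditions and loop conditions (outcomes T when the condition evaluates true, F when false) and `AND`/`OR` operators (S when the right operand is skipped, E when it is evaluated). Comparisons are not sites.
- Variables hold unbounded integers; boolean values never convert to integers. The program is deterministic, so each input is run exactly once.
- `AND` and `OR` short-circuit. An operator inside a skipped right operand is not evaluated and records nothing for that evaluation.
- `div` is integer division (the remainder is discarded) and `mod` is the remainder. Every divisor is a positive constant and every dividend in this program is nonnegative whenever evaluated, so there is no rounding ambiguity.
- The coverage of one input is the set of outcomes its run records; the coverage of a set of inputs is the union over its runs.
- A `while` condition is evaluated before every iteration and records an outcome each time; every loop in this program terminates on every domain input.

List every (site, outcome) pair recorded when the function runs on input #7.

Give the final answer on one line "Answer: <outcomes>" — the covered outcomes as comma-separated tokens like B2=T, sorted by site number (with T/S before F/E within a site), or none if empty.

Simulating input #7 (m=5, n=1, w=6) step by step:
  B1->F, B2->T, B2->T, B2->T, B2->F, B3->T
deduplicating events, the covered set is: B1=F, B2=T, B2=F, B3=T

Answer: B1=F, B2=T, B2=F, B3=T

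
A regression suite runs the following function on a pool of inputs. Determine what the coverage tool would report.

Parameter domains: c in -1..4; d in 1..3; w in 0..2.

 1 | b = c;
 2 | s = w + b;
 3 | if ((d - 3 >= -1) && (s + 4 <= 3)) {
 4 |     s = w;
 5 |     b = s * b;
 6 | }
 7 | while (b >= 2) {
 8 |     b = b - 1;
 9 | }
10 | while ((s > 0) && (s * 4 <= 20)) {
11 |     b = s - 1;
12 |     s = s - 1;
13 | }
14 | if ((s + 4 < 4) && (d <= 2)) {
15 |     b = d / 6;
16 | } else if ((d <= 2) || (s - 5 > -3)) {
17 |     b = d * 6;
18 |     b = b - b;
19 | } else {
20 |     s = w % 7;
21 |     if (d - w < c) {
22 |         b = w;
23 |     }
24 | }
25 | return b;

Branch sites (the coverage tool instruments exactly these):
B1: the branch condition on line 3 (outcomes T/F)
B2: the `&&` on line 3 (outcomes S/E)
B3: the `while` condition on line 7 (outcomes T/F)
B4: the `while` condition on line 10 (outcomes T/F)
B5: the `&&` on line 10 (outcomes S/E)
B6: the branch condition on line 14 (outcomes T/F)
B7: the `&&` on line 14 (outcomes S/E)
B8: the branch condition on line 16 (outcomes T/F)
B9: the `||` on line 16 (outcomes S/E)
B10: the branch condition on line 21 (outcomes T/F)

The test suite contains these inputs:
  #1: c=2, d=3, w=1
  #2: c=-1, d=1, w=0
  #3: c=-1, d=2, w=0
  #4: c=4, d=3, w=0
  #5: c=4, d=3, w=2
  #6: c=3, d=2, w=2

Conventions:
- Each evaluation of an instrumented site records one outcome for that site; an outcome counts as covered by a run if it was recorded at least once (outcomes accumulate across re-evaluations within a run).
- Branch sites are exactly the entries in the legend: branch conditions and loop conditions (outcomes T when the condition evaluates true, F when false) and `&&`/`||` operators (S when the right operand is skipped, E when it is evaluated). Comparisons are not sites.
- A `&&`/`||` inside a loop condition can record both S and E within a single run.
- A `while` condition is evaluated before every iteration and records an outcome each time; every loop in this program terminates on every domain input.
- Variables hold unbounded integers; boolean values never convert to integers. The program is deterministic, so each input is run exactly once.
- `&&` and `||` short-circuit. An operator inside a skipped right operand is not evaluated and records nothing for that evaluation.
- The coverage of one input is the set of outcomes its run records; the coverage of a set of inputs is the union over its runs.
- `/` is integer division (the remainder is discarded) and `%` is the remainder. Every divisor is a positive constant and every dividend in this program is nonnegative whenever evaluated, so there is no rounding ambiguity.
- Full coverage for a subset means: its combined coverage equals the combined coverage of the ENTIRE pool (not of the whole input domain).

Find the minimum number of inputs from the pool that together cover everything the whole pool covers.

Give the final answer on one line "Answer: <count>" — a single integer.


#1 (c=2, d=3, w=1) -> B2->E, B1->F, B3->T, B3->F, B5->E, B4->T, B5->E, B4->T, B5->E, B4->T, B5->S, B4->F, B7->S, B6->F, ...; covered: B1=F, B2=E, B3=T, B3=F, B4=T, B4=F, B5=S, B5=E, B6=F, B7=S, B8=F, B9=E, B10=F
#2 (c=-1, d=1, w=0) -> B2->S, B1->F, B3->F, B5->S, B4->F, B7->E, B6->T; covered: B1=F, B2=S, B3=F, B4=F, B5=S, B6=T, B7=E
#3 (c=-1, d=2, w=0) -> B2->E, B1->T, B3->F, B5->S, B4->F, B7->S, B6->F, B9->S, B8->T; covered: B1=T, B2=E, B3=F, B4=F, B5=S, B6=F, B7=S, B8=T, B9=S
#4 (c=4, d=3, w=0) -> B2->E, B1->F, B3->T, B3->T, B3->T, B3->F, B5->E, B4->T, B5->E, B4->T, B5->E, B4->T, B5->E, B4->T, ...; covered: B1=F, B2=E, B3=T, B3=F, B4=T, B4=F, B5=S, B5=E, B6=F, B7=S, B8=F, B9=E, B10=T
#5 (c=4, d=3, w=2) -> B2->E, B1->F, B3->T, B3->T, B3->T, B3->F, B5->E, B4->F, B7->S, B6->F, B9->E, B8->T; covered: B1=F, B2=E, B3=T, B3=F, B4=F, B5=E, B6=F, B7=S, B8=T, B9=E
#6 (c=3, d=2, w=2) -> B2->E, B1->F, B3->T, B3->T, B3->F, B5->E, B4->T, B5->E, B4->T, B5->E, B4->T, B5->E, B4->T, B5->E, ...; covered: B1=F, B2=E, B3=T, B3=F, B4=T, B4=F, B5=S, B5=E, B6=F, B7=S, B8=T, B9=S
union over all inputs: B1=T, B1=F, B2=S, B2=E, B3=T, B3=F, B4=T, B4=F, B5=S, B5=E, B6=T, B6=F, B7=S, B7=E, B8=T, B8=F, B9=S, B9=E, B10=T, B10=F (20 outcomes)
no size-1 subset reaches all 20 outcomes (best union: 13/20)
no size-2 subset reaches all 20 outcomes (best union: 16/20)
no size-3 subset reaches all 20 outcomes (best union: 19/20)
the canonical winner is {1, 2, 3, 4}: size 4, full 20-outcome coverage, earliest index list among size-4 covers
Answer: 4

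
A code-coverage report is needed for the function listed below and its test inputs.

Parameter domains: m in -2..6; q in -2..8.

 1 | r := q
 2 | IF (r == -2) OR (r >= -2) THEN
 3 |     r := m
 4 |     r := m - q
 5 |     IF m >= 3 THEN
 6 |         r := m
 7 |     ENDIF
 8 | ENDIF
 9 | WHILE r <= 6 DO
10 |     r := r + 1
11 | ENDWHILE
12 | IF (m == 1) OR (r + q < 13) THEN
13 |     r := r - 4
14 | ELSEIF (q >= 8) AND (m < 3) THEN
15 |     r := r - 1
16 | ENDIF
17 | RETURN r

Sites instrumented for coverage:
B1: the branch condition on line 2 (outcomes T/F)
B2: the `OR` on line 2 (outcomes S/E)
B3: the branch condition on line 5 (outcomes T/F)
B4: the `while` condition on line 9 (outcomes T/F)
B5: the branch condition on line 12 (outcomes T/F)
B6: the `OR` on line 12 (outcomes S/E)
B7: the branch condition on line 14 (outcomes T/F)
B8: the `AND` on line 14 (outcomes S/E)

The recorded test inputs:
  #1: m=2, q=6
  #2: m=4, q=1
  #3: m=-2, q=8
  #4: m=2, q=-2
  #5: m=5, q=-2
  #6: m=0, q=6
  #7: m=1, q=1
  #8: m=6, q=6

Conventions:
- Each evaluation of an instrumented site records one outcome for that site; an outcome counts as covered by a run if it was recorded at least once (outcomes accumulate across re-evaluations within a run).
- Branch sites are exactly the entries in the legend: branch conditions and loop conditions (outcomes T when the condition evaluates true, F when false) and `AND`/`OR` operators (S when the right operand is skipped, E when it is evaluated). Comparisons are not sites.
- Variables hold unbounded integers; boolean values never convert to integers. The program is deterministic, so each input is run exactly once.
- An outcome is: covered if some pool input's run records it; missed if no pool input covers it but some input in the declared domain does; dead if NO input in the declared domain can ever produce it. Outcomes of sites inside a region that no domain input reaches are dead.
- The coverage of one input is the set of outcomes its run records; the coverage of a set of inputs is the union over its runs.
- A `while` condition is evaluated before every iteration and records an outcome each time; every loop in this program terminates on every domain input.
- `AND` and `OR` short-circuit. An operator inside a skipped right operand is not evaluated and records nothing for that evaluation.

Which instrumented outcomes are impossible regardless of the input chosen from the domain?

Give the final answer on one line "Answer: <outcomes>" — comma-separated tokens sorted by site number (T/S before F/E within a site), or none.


sweeping the full domain (99 inputs) for each outcome:
  B1=F: no domain input ever produces it -> dead
  reachable outcomes have witnesses, e.g. B1=T (e.g. m=-2, q=-2), B2=S (e.g. m=-2, q=-2), B2=E (e.g. m=-2, q=-1), B3=T (e.g. m=3, q=-2)
Answer: B1=F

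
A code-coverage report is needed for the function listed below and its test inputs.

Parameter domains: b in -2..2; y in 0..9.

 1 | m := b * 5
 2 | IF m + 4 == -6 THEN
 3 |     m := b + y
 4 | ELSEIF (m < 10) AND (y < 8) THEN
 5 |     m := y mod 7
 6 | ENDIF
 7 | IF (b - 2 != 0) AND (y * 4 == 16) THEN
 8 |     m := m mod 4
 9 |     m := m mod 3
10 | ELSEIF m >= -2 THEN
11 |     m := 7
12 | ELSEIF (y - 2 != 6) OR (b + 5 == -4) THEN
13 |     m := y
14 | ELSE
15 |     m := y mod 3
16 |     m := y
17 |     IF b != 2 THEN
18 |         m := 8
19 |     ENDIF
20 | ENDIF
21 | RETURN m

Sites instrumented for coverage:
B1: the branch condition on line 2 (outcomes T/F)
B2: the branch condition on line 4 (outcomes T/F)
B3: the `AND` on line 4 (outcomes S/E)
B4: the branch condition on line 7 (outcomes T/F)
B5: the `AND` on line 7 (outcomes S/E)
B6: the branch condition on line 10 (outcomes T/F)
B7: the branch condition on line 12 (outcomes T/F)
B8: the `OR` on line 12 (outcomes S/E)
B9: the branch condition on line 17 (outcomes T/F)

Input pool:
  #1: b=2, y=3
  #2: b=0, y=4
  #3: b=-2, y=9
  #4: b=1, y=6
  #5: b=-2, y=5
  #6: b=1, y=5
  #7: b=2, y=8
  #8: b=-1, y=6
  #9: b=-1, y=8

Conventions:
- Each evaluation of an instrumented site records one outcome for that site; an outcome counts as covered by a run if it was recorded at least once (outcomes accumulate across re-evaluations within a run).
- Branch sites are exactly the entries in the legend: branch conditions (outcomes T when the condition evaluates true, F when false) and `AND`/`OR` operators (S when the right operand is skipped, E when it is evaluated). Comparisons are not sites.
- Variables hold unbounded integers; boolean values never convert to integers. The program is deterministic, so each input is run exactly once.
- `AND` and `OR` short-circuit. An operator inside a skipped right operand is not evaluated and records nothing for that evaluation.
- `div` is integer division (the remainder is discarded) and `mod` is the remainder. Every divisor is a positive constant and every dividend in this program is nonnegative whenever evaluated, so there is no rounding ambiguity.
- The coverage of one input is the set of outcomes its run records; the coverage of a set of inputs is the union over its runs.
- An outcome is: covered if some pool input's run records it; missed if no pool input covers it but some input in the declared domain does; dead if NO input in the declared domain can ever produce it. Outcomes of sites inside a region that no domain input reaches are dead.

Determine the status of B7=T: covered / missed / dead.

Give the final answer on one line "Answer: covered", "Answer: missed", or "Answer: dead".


no pool input records B7=T
but domain input (b=-1, y=9) does record it -> reachable, so missed
Answer: missed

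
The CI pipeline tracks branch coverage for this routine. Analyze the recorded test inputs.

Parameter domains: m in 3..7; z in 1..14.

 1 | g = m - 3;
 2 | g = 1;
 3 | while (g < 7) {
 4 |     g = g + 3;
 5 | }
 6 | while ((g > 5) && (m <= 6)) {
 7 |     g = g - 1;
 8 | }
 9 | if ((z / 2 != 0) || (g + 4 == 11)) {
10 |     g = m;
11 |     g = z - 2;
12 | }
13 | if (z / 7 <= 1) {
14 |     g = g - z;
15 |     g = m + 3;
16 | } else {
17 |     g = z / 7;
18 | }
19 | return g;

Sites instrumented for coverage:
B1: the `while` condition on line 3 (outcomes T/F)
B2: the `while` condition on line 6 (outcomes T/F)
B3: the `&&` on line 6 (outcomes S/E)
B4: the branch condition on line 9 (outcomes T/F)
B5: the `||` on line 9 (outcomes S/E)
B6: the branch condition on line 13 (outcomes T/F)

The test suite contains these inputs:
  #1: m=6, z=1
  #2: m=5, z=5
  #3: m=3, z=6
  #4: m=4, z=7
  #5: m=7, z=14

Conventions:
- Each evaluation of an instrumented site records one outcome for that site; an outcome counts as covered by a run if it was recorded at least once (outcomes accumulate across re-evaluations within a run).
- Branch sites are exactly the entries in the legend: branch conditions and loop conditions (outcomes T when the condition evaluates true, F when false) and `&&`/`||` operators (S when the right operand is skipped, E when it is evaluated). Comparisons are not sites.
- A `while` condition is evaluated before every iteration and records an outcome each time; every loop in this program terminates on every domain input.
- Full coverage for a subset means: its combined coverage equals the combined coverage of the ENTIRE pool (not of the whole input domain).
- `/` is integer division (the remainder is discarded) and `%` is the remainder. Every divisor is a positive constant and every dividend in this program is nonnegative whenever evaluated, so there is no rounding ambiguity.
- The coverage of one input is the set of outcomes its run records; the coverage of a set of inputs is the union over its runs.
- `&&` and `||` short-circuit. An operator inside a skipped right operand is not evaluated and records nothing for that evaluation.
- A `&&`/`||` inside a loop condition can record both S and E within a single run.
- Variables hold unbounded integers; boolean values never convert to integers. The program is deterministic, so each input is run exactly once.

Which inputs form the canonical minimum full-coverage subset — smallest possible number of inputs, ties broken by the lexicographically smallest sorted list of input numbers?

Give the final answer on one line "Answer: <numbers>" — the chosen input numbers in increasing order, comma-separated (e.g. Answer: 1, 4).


input #1, m=6, z=1: events B1->T, B1->T, B1->F, B3->E, B2->T, B3->E, B2->T, B3->S, B2->F, B5->E, B4->F, B6->T; outcomes B1=T, B1=F, B2=T, B2=F, B3=S, B3=E, B4=F, B5=E, B6=T
input #2, m=5, z=5: events B1->T, B1->T, B1->F, B3->E, B2->T, B3->E, B2->T, B3->S, B2->F, B5->S, B4->T, B6->T; outcomes B1=T, B1=F, B2=T, B2=F, B3=S, B3=E, B4=T, B5=S, B6=T
input #3, m=3, z=6: events B1->T, B1->T, B1->F, B3->E, B2->T, B3->E, B2->T, B3->S, B2->F, B5->S, B4->T, B6->T; outcomes B1=T, B1=F, B2=T, B2=F, B3=S, B3=E, B4=T, B5=S, B6=T
input #4, m=4, z=7: events B1->T, B1->T, B1->F, B3->E, B2->T, B3->E, B2->T, B3->S, B2->F, B5->S, B4->T, B6->T; outcomes B1=T, B1=F, B2=T, B2=F, B3=S, B3=E, B4=T, B5=S, B6=T
input #5, m=7, z=14: events B1->T, B1->T, B1->F, B3->E, B2->F, B5->S, B4->T, B6->F; outcomes B1=T, B1=F, B2=F, B3=E, B4=T, B5=S, B6=F
union over all inputs: B1=T, B1=F, B2=T, B2=F, B3=S, B3=E, B4=T, B4=F, B5=S, B5=E, B6=T, B6=F (12 outcomes)
every size-1 subset falls short of the 12 outcomes (best: 9/12)
the canonical winner is {1, 5}: size 2, full 12-outcome coverage, earliest index list among size-2 covers
Answer: 1, 5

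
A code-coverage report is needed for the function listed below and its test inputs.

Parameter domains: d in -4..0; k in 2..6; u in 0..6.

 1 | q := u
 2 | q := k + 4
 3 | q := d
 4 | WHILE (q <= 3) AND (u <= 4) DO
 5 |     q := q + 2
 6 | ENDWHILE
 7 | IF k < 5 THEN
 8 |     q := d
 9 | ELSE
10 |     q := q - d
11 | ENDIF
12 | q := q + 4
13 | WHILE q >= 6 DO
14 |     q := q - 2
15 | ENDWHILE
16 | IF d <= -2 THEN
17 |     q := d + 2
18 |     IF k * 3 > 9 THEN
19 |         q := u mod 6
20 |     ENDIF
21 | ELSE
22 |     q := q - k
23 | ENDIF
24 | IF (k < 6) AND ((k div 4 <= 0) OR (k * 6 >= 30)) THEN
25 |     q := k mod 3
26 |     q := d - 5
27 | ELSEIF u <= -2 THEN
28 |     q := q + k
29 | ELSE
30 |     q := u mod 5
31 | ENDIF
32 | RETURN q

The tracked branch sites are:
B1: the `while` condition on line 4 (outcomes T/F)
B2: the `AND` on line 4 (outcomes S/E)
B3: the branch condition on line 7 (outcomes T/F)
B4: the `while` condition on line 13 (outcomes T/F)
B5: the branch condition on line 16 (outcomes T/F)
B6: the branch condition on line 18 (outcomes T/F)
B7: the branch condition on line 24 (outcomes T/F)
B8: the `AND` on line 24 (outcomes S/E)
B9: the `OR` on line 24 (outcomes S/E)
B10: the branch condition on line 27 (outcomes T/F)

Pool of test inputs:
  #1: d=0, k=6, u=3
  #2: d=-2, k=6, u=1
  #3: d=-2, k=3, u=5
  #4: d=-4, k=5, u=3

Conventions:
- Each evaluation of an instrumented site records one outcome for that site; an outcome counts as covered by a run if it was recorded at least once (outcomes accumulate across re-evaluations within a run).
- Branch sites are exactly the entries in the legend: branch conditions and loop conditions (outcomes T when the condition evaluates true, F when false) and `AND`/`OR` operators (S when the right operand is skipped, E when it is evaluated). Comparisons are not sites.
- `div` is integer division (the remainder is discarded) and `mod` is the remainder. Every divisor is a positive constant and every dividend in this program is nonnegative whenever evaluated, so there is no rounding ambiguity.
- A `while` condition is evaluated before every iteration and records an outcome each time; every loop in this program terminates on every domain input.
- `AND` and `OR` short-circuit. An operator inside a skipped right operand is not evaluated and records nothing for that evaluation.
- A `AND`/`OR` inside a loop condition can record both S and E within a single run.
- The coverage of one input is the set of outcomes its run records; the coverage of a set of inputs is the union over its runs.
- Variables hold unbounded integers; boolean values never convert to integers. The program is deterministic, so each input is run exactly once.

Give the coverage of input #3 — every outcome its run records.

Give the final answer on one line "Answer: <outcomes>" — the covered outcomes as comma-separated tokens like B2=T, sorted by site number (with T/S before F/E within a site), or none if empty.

Event log for input #3 (d=-2, k=3, u=5):
  B2->E, B1->F, B3->T, B4->F, B5->T, B6->F, B8->E, B9->S, B7->T
deduplicating events, the covered set is: B1=F, B2=E, B3=T, B4=F, B5=T, B6=F, B7=T, B8=E, B9=S

Answer: B1=F, B2=E, B3=T, B4=F, B5=T, B6=F, B7=T, B8=E, B9=S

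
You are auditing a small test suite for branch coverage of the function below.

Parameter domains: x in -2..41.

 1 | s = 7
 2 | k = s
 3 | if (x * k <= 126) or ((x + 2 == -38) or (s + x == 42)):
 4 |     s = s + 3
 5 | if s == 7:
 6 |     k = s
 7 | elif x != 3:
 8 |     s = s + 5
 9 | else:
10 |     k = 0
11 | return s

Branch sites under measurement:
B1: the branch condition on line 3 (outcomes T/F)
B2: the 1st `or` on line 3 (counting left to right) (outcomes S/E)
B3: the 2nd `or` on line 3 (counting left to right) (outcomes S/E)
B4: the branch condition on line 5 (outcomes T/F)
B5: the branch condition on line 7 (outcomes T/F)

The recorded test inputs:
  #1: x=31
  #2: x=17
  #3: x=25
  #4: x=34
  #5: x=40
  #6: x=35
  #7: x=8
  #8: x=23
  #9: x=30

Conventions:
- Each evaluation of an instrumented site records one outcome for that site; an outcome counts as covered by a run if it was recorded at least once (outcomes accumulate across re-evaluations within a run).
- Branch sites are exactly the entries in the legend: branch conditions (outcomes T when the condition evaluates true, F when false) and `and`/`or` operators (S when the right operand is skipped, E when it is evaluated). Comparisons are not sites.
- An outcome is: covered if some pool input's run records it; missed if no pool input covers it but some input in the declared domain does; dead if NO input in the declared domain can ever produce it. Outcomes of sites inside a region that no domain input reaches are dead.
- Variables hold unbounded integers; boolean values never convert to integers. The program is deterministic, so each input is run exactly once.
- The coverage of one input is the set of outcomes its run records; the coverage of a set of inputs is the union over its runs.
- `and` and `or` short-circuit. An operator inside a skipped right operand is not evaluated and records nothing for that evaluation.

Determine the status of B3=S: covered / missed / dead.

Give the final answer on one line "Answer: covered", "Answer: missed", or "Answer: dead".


no pool input records B3=S
checking all 44 inputs in the declared domain: B3=S is never recorded -> dead
Answer: dead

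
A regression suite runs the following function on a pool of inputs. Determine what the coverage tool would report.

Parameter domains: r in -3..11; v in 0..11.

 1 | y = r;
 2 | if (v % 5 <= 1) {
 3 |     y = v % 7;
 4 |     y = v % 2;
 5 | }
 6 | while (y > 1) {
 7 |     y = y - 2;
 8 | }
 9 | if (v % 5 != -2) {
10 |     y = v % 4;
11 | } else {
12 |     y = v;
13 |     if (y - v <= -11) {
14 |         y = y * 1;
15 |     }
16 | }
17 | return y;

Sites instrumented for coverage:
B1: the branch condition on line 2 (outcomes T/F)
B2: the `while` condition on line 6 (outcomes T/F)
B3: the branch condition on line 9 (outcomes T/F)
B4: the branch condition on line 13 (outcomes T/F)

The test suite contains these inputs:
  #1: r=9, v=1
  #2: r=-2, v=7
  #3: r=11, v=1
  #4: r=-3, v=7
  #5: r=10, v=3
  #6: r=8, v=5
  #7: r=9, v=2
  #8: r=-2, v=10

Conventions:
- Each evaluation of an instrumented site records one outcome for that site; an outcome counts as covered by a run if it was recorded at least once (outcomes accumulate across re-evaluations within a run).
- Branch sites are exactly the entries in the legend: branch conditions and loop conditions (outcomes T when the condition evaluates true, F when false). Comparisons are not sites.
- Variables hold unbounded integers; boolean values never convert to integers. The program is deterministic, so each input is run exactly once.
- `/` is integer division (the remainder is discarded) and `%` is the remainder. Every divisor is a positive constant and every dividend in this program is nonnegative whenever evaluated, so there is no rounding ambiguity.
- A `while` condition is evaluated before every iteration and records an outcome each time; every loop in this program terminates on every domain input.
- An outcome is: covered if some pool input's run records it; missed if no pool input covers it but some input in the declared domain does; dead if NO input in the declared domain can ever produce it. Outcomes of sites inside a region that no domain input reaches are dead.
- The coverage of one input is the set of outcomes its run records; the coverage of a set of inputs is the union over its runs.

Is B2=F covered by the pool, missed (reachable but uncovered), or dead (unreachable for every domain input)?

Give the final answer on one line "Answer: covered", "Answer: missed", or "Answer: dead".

B2=F is recorded by pool input(s) 1, 2, 3, 4, 5, 6, 7, 8 -> covered

Answer: covered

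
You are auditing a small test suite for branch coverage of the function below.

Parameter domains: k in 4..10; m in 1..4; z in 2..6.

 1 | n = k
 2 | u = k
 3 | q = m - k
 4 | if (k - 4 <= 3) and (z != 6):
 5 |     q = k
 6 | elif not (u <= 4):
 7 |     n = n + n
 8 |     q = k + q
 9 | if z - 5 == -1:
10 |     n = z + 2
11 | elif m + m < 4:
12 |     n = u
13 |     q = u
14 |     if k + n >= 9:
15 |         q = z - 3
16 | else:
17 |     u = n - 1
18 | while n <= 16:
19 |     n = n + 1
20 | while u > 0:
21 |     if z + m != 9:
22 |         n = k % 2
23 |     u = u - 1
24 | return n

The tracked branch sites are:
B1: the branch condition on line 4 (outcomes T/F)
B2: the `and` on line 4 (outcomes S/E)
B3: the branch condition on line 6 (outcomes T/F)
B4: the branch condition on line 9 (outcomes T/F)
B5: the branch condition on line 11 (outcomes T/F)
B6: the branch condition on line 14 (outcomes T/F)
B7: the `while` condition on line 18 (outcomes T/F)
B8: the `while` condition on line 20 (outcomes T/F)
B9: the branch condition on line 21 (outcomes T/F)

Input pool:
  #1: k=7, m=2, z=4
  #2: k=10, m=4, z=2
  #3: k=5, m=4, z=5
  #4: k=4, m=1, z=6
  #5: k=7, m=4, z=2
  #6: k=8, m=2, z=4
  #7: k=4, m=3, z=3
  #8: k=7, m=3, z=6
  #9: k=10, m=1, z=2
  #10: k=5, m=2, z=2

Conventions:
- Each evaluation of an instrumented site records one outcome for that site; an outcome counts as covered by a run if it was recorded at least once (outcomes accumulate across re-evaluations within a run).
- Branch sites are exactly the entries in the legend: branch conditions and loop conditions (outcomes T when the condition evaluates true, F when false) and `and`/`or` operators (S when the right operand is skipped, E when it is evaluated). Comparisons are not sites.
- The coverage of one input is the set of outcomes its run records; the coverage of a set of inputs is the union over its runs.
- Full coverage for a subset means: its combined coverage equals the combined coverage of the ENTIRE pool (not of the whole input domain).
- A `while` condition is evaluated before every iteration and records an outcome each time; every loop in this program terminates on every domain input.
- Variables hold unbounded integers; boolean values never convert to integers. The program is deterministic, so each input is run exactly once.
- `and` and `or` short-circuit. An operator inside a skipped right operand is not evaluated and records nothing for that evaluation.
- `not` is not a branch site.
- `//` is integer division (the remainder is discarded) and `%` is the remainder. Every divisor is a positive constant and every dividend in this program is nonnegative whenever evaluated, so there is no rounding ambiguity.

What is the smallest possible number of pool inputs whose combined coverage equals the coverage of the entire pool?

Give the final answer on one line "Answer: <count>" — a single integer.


test 1 (k=7, m=2, z=4) hits B1=T, B2=E, B4=T, B7=T, B7=F, B8=T, B8=F, B9=T
test 2 (k=10, m=4, z=2) hits B1=F, B2=S, B3=T, B4=F, B5=F, B7=F, B8=T, B8=F, B9=T
test 3 (k=5, m=4, z=5) hits B1=T, B2=E, B4=F, B5=F, B7=T, B7=F, B8=T, B8=F, B9=F
test 4 (k=4, m=1, z=6) hits B1=F, B2=E, B3=F, B4=F, B5=T, B6=F, B7=T, B7=F, B8=T, B8=F, B9=T
test 5 (k=7, m=4, z=2) hits B1=T, B2=E, B4=F, B5=F, B7=T, B7=F, B8=T, B8=F, B9=T
test 6 (k=8, m=2, z=4) hits B1=F, B2=S, B3=T, B4=T, B7=T, B7=F, B8=T, B8=F, B9=T
test 7 (k=4, m=3, z=3) hits B1=T, B2=E, B4=F, B5=F, B7=T, B7=F, B8=T, B8=F, B9=T
test 8 (k=7, m=3, z=6) hits B1=F, B2=E, B3=T, B4=F, B5=F, B7=T, B7=F, B8=T, B8=F, B9=F
test 9 (k=10, m=1, z=2) hits B1=F, B2=S, B3=T, B4=F, B5=T, B6=T, B7=T, B7=F, B8=T, B8=F, B9=T
test 10 (k=5, m=2, z=2) hits B1=T, B2=E, B4=F, B5=F, B7=T, B7=F, B8=T, B8=F, B9=T
union over all inputs: B1=T, B1=F, B2=S, B2=E, B3=T, B3=F, B4=T, B4=F, B5=T, B5=F, B6=T, B6=F, B7=T, B7=F, B8=T, B8=F, B9=T, B9=F (18 outcomes)
size 1 is not enough: best union over all size-1 subsets is 11/18
size 2 is not enough: best union over all size-2 subsets is 15/18
size 3 is not enough: best union over all size-3 subsets is 17/18
inputs {1, 3, 4, 9} (size 4) cover everything; no size-4 subset with a lexicographically smaller index list covers all 18
Answer: 4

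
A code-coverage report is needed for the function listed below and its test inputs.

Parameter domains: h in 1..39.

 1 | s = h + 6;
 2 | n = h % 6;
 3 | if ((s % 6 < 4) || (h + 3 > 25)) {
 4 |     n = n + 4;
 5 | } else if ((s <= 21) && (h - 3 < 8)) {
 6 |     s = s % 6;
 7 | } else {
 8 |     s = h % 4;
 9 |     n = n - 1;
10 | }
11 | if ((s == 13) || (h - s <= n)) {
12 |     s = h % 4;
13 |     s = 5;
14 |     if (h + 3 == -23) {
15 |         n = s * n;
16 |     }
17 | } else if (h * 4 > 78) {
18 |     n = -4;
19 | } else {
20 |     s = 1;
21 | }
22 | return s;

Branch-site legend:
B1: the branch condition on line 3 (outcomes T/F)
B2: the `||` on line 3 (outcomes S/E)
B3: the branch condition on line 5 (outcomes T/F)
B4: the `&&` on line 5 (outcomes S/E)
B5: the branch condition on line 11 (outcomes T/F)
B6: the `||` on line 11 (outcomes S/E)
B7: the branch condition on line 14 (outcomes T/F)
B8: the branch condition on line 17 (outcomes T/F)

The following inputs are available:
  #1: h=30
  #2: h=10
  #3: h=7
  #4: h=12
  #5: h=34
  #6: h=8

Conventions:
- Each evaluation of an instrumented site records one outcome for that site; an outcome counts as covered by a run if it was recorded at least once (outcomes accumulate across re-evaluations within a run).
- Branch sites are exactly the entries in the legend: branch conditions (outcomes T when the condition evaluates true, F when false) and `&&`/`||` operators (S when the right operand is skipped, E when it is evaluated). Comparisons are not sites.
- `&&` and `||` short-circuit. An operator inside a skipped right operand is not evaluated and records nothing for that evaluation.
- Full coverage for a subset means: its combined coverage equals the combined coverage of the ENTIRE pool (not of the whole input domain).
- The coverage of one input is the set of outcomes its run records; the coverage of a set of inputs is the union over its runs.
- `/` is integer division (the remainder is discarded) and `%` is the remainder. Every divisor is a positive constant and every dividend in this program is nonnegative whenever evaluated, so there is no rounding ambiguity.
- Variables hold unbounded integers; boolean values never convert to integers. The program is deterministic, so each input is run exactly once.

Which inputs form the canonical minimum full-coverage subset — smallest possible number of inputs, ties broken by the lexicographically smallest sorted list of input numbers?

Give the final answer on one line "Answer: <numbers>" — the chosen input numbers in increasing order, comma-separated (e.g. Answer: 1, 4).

input #1, h=30: events B2->S, B1->T, B6->E, B5->T, B7->F; outcomes B1=T, B2=S, B5=T, B6=E, B7=F
input #2, h=10: events B2->E, B1->F, B4->E, B3->T, B6->E, B5->F, B8->F; outcomes B1=F, B2=E, B3=T, B4=E, B5=F, B6=E, B8=F
input #3, h=7: events B2->S, B1->T, B6->S, B5->T, B7->F; outcomes B1=T, B2=S, B5=T, B6=S, B7=F
input #4, h=12: events B2->S, B1->T, B6->E, B5->T, B7->F; outcomes B1=T, B2=S, B5=T, B6=E, B7=F
input #5, h=34: events B2->E, B1->T, B6->E, B5->T, B7->F; outcomes B1=T, B2=E, B5=T, B6=E, B7=F
input #6, h=8: events B2->S, B1->T, B6->E, B5->T, B7->F; outcomes B1=T, B2=S, B5=T, B6=E, B7=F
pool-wide coverage (12 outcomes): B1=T, B1=F, B2=S, B2=E, B3=T, B4=E, B5=T, B5=F, B6=S, B6=E, B7=F, B8=F
checked all size-1 subsets: none covers 12 outcomes (max 7/12)
the canonical winner is {2, 3}: size 2, full 12-outcome coverage, earliest index list among size-2 covers

Answer: 2, 3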